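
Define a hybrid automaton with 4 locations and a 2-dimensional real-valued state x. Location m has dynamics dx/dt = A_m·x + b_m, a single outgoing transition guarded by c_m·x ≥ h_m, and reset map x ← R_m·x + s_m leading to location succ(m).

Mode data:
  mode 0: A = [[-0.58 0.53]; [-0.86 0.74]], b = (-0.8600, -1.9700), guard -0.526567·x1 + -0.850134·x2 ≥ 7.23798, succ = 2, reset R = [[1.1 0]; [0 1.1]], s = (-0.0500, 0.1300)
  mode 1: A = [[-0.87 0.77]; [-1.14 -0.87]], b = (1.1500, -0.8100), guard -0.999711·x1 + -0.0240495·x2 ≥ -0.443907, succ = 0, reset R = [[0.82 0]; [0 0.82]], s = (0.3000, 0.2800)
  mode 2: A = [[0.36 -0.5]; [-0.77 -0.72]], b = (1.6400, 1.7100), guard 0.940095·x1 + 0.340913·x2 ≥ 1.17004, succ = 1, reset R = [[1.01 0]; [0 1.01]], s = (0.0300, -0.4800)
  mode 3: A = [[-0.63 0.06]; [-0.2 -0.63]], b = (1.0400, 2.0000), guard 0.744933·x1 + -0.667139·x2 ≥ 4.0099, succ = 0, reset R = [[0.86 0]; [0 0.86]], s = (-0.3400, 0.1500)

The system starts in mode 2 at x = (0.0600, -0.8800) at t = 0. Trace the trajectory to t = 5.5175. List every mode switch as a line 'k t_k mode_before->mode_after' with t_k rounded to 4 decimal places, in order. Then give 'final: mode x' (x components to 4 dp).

1 0.5779 2->1
2 1.9796 1->0
3 3.4455 0->2
4 4.9908 2->1
final: 1 0.9726 -1.6934

Mode 2: guard c·x = 1.1700 hit at Δt = 0.5779 (t = 0.5779), x⁻ = (1.2541, -0.0261) → reset → x⁺ = (1.2966, -0.5064), jump to mode 1
Mode 1: guard c·x = -0.4439 hit at Δt = 1.4017 (t = 1.9796), x⁻ = (0.4813, -1.5489) → reset → x⁺ = (0.6947, -0.9901), jump to mode 0
Mode 0: guard c·x = 7.2380 hit at Δt = 1.4659 (t = 3.4455), x⁻ = (-2.7242, -6.8266) → reset → x⁺ = (-3.0466, -7.3792), jump to mode 2
Mode 2: guard c·x = 1.1700 hit at Δt = 1.5453 (t = 4.9908), x⁻ = (1.5023, -0.7107) → reset → x⁺ = (1.5473, -1.1978), jump to mode 1
Mode 1: flow for 0.5267 to horizon, guard not reached → x = (0.9726, -1.6934)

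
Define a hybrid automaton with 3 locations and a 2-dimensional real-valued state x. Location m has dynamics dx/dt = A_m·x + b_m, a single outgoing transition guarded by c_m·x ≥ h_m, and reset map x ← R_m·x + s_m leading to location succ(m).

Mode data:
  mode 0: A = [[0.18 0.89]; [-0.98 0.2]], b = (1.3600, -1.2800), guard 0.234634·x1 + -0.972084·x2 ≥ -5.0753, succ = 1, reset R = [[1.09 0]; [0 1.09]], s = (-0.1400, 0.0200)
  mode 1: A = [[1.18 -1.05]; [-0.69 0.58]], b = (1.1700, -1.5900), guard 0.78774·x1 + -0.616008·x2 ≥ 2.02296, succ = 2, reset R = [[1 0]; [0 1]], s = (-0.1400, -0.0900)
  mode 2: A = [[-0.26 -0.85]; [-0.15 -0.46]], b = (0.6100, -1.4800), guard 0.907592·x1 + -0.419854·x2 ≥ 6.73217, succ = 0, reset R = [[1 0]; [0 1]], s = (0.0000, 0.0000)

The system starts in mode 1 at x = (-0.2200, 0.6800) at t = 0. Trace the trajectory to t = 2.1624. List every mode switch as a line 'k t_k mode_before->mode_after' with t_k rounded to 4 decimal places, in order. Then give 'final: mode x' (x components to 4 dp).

1 1.0615 1->2
final: 2 3.2301 -2.4271

Mode 1: guard c·x = 2.0230 hit at Δt = 1.0615 (t = 1.0615), x⁻ = (1.5444, -1.3091) → reset → x⁺ = (1.4044, -1.3991), jump to mode 2
Mode 2: flow for 1.1009 to horizon, guard not reached → x = (3.2301, -2.4271)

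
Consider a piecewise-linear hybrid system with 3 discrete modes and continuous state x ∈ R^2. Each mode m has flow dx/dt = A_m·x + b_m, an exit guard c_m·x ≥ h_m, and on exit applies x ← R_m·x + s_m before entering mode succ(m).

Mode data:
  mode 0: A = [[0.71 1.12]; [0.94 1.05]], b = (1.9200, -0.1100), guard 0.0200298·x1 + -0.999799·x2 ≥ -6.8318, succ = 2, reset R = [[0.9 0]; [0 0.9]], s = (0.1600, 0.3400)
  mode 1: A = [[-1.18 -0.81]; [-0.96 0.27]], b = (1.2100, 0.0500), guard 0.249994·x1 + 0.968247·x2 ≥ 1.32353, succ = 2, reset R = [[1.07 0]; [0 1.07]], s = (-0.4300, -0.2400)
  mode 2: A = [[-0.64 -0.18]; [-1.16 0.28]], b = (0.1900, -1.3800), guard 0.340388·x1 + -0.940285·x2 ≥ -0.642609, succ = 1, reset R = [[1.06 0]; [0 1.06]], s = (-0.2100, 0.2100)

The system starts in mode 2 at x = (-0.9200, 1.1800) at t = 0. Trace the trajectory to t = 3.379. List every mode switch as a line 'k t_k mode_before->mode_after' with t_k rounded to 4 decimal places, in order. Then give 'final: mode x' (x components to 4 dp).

Mode 2: guard c·x = -0.6426 hit at Δt = 1.4824 (t = 1.4824), x⁻ = (-0.3338, 0.5626) → reset → x⁺ = (-0.5638, 0.8063), jump to mode 1
Mode 1: guard c·x = 1.3235 hit at Δt = 1.0473 (t = 2.5297), x⁻ = (-0.0077, 1.3689) → reset → x⁺ = (-0.4382, 1.2247), jump to mode 2
Mode 2: flow for 0.8493 to horizon, guard not reached → x = (-0.2382, 0.6096)

1 1.4824 2->1
2 2.5297 1->2
final: 2 -0.2382 0.6096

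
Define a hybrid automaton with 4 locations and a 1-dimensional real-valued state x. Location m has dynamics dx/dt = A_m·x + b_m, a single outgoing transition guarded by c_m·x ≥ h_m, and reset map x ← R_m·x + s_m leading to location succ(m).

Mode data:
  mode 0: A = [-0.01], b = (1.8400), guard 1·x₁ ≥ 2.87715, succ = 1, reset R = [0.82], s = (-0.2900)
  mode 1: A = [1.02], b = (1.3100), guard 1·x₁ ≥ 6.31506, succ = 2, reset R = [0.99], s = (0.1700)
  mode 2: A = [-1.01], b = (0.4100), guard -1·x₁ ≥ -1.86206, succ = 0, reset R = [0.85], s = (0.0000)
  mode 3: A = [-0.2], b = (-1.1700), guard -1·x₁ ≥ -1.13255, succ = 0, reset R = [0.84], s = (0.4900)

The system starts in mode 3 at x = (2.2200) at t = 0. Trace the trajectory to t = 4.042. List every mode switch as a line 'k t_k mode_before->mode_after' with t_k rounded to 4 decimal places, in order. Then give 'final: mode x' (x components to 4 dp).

1 0.7237 3->0
2 1.5133 0->1
3 2.3153 1->2
4 3.7199 2->0
final: 0 2.1694

Mode 3: guard c·x = -1.1325 hit at Δt = 0.7237 (t = 0.7237), x⁻ = (1.1325) → reset → x⁺ = (1.4413), jump to mode 0
Mode 0: guard c·x = 2.8771 hit at Δt = 0.7896 (t = 1.5133), x⁻ = (2.8771) → reset → x⁺ = (2.0693), jump to mode 1
Mode 1: guard c·x = 6.3151 hit at Δt = 0.8020 (t = 2.3153), x⁻ = (6.3151) → reset → x⁺ = (6.4219), jump to mode 2
Mode 2: guard c·x = -1.8621 hit at Δt = 1.4046 (t = 3.7199), x⁻ = (1.8621) → reset → x⁺ = (1.5828), jump to mode 0
Mode 0: flow for 0.3221 to horizon, guard not reached → x = (2.1694)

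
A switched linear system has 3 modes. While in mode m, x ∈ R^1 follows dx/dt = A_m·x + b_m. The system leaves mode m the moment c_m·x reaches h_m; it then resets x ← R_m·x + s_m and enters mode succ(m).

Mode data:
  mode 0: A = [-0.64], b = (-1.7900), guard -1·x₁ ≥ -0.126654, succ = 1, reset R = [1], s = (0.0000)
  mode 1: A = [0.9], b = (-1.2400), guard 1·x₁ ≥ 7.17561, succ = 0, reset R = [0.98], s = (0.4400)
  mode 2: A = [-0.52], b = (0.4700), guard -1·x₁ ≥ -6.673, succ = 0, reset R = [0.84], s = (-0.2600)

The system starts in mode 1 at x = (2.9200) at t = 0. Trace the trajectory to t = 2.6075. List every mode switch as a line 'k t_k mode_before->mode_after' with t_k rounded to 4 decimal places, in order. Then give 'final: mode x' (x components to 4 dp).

1 1.4714 1->0
final: 0 2.1662

Mode 1: guard c·x = 7.1756 hit at Δt = 1.4714 (t = 1.4714), x⁻ = (7.1756) → reset → x⁺ = (7.4721), jump to mode 0
Mode 0: flow for 1.1361 to horizon, guard not reached → x = (2.1662)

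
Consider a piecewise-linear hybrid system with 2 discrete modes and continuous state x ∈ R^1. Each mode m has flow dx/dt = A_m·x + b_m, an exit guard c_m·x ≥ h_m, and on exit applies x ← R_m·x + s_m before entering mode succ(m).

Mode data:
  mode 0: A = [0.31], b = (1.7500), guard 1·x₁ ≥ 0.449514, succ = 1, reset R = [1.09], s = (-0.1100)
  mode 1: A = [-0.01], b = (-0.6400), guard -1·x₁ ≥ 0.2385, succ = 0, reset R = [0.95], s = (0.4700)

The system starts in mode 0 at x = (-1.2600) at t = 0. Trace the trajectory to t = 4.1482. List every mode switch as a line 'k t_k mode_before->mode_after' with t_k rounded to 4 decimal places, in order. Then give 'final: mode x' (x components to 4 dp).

1 1.0619 0->1
2 2.0272 1->0
3 2.1382 0->1
4 3.1035 1->0
5 3.2144 0->1
final: 1 -0.2184

Mode 0: guard c·x = 0.4495 hit at Δt = 1.0619 (t = 1.0619), x⁻ = (0.4495) → reset → x⁺ = (0.3800), jump to mode 1
Mode 1: guard c·x = 0.2385 hit at Δt = 0.9653 (t = 2.0272), x⁻ = (-0.2385) → reset → x⁺ = (0.2434), jump to mode 0
Mode 0: guard c·x = 0.4495 hit at Δt = 0.1110 (t = 2.1382), x⁻ = (0.4495) → reset → x⁺ = (0.3800), jump to mode 1
Mode 1: guard c·x = 0.2385 hit at Δt = 0.9653 (t = 3.1035), x⁻ = (-0.2385) → reset → x⁺ = (0.2434), jump to mode 0
Mode 0: guard c·x = 0.4495 hit at Δt = 0.1110 (t = 3.2144), x⁻ = (0.4495) → reset → x⁺ = (0.3800), jump to mode 1
Mode 1: flow for 0.9338 to horizon, guard not reached → x = (-0.2184)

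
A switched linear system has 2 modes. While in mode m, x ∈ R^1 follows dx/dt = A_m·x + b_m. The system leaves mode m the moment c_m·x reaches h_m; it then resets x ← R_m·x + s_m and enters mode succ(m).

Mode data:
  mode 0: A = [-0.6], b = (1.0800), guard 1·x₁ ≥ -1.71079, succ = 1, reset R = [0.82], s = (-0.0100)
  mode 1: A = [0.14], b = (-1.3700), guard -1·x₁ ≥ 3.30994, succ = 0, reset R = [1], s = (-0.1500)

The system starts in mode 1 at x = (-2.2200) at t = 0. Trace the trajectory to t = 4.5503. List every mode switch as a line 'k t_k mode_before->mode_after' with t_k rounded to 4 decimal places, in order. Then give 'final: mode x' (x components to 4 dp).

Mode 1: guard c·x = 3.3099 hit at Δt = 0.6207 (t = 0.6207), x⁻ = (-3.3099) → reset → x⁺ = (-3.4599), jump to mode 0
Mode 0: guard c·x = -1.7108 hit at Δt = 0.6738 (t = 1.2945), x⁻ = (-1.7108) → reset → x⁺ = (-1.4128), jump to mode 1
Mode 1: guard c·x = 3.3099 hit at Δt = 1.1178 (t = 2.4123), x⁻ = (-3.3099) → reset → x⁺ = (-3.4599), jump to mode 0
Mode 0: guard c·x = -1.7108 hit at Δt = 0.6738 (t = 3.0861), x⁻ = (-1.7108) → reset → x⁺ = (-1.4128), jump to mode 1
Mode 1: guard c·x = 3.3099 hit at Δt = 1.1178 (t = 4.2039), x⁻ = (-3.3099) → reset → x⁺ = (-3.4599), jump to mode 0
Mode 0: flow for 0.3464 to horizon, guard not reached → x = (-2.4729)

1 0.6207 1->0
2 1.2945 0->1
3 2.4123 1->0
4 3.0861 0->1
5 4.2039 1->0
final: 0 -2.4729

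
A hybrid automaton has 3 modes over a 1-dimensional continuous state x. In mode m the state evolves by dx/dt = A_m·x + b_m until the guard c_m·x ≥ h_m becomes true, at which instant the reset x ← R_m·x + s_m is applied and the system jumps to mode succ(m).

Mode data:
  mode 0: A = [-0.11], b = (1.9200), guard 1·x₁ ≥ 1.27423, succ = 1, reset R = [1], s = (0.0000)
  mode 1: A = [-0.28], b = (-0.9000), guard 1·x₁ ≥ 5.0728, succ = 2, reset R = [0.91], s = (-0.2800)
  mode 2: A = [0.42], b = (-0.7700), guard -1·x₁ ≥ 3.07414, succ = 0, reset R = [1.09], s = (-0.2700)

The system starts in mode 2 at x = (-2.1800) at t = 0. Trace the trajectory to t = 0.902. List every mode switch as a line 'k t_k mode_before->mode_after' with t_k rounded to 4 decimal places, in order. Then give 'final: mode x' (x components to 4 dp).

Mode 2: guard c·x = 3.0741 hit at Δt = 0.4789 (t = 0.4789), x⁻ = (-3.0741) → reset → x⁺ = (-3.6208), jump to mode 0
Mode 0: flow for 0.4231 to horizon, guard not reached → x = (-2.6624)

1 0.4789 2->0
final: 0 -2.6624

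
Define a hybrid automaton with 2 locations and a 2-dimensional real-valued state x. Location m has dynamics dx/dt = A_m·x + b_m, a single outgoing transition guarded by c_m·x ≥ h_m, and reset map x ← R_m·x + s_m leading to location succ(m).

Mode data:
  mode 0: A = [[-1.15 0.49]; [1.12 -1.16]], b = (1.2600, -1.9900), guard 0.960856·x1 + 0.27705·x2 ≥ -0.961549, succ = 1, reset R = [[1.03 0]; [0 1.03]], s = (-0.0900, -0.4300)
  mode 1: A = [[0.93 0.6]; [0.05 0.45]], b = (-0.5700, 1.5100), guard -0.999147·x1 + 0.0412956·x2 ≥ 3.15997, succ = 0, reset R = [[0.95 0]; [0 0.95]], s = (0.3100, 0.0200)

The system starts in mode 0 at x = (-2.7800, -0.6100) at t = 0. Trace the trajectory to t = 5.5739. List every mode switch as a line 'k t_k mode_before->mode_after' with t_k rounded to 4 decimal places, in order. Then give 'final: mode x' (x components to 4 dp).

1 1.4212 0->1
2 2.1732 1->0
3 4.2677 0->1
4 5.0147 1->0
final: 0 -1.5666 -3.1561

Mode 0: guard c·x = -0.9615 hit at Δt = 1.4212 (t = 1.4212), x⁻ = (-0.3626, -2.2130) → reset → x⁺ = (-0.4635, -2.7094), jump to mode 1
Mode 1: guard c·x = 3.1600 hit at Δt = 0.7520 (t = 2.1732), x⁻ = (-3.2669, -2.5222) → reset → x⁺ = (-2.7936, -2.3761), jump to mode 0
Mode 0: guard c·x = -0.9615 hit at Δt = 2.0945 (t = 4.2677), x⁻ = (-0.3010, -2.4268) → reset → x⁺ = (-0.4000, -2.9296), jump to mode 1
Mode 1: guard c·x = 3.1600 hit at Δt = 0.7470 (t = 5.0147), x⁻ = (-3.2796, -2.8304) → reset → x⁺ = (-2.8057, -2.6689), jump to mode 0
Mode 0: flow for 0.5592 to horizon, guard not reached → x = (-1.5666, -3.1561)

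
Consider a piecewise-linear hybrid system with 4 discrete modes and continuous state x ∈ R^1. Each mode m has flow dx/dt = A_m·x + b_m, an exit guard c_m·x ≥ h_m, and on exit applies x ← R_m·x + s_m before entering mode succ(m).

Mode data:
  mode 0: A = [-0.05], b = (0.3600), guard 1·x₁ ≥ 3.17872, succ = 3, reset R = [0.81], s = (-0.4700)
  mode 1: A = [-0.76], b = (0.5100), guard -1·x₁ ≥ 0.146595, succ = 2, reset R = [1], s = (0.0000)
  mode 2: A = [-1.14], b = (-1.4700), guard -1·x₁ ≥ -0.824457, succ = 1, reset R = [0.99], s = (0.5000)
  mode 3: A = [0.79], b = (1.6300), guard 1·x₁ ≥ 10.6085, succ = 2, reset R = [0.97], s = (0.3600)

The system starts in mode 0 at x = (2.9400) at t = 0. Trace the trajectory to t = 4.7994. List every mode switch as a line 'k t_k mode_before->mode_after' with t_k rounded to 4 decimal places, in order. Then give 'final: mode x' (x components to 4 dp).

Mode 0: guard c·x = 3.1787 hit at Δt = 1.1534 (t = 1.1534), x⁻ = (3.1787) → reset → x⁺ = (2.1048), jump to mode 3
Mode 3: guard c·x = 10.6085 hit at Δt = 1.4075 (t = 2.5609), x⁻ = (10.6085) → reset → x⁺ = (10.6502), jump to mode 2
Mode 2: guard c·x = -0.8245 hit at Δt = 1.5187 (t = 4.0796), x⁻ = (0.8245) → reset → x⁺ = (1.3162), jump to mode 1
Mode 1: flow for 0.7198 to horizon, guard not reached → x = (1.0444)

1 1.1534 0->3
2 2.5609 3->2
3 4.0796 2->1
final: 1 1.0444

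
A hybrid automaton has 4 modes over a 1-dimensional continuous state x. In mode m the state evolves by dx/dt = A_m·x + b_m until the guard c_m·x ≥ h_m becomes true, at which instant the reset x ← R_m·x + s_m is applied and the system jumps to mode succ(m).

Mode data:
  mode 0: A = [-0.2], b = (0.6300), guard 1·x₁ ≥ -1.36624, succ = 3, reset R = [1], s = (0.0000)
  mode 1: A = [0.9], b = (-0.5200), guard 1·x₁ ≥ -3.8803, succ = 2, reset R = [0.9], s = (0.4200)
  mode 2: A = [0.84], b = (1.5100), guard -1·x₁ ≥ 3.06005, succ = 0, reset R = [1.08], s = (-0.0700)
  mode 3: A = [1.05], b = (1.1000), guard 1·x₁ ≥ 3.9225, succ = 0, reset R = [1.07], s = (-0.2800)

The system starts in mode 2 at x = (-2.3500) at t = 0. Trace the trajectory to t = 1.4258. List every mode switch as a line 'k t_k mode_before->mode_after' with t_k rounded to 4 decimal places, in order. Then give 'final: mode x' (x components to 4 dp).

Mode 2: guard c·x = 3.0600 hit at Δt = 0.9840 (t = 0.9840), x⁻ = (-3.0601) → reset → x⁺ = (-3.3749), jump to mode 0
Mode 0: flow for 0.4418 to horizon, guard not reached → x = (-2.8231)

1 0.9840 2->0
final: 0 -2.8231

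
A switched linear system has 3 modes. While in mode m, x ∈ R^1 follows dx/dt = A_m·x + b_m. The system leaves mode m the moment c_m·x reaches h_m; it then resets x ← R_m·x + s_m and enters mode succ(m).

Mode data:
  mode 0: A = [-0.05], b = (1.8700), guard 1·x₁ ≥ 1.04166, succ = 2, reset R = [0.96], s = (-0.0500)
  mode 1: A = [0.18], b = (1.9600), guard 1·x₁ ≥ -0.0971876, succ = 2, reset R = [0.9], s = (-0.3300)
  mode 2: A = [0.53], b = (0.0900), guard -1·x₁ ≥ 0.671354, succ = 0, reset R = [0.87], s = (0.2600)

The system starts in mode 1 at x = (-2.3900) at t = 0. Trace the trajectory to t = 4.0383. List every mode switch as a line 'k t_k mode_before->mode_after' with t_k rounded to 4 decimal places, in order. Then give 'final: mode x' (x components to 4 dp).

Mode 1: guard c·x = -0.0972 hit at Δt = 1.3269 (t = 1.3269), x⁻ = (-0.0972) → reset → x⁺ = (-0.4175), jump to mode 2
Mode 2: guard c·x = 0.6714 hit at Δt = 1.3314 (t = 2.6583), x⁻ = (-0.6714) → reset → x⁺ = (-0.3241), jump to mode 0
Mode 0: guard c·x = 1.0417 hit at Δt = 0.7375 (t = 3.3958), x⁻ = (1.0417) → reset → x⁺ = (0.9500), jump to mode 2
Mode 2: flow for 0.6425 to horizon, guard not reached → x = (1.4043)

1 1.3269 1->2
2 2.6583 2->0
3 3.3958 0->2
final: 2 1.4043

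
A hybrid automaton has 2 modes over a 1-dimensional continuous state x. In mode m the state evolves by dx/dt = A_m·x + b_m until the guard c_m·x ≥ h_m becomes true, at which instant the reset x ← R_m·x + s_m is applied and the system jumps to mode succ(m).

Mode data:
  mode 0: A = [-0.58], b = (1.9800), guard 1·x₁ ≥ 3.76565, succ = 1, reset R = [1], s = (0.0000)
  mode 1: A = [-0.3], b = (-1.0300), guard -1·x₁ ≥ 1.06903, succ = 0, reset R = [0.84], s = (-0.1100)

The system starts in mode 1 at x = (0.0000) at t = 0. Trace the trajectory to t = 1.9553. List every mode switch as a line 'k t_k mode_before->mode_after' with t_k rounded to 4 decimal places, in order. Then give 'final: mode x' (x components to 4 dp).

Mode 1: guard c·x = 1.0690 hit at Δt = 1.2435 (t = 1.2435), x⁻ = (-1.0690) → reset → x⁺ = (-1.0080), jump to mode 0
Mode 0: flow for 0.7118 to horizon, guard not reached → x = (0.4876)

1 1.2435 1->0
final: 0 0.4876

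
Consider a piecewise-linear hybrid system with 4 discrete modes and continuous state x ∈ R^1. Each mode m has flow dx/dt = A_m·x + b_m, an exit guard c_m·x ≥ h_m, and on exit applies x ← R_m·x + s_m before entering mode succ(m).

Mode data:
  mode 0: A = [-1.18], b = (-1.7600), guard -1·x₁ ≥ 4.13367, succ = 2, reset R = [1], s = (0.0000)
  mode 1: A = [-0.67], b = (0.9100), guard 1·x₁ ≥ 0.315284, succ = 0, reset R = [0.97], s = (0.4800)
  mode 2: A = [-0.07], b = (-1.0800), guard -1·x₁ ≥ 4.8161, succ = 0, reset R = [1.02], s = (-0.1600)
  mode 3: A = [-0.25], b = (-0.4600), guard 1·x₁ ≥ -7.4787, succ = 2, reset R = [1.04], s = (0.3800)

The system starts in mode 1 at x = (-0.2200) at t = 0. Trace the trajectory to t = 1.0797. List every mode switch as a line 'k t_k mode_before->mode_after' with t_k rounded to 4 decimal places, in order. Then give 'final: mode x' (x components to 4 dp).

1 0.6183 1->0
final: 0 -0.1703

Mode 1: guard c·x = 0.3153 hit at Δt = 0.6183 (t = 0.6183), x⁻ = (0.3153) → reset → x⁺ = (0.7858), jump to mode 0
Mode 0: flow for 0.4614 to horizon, guard not reached → x = (-0.1703)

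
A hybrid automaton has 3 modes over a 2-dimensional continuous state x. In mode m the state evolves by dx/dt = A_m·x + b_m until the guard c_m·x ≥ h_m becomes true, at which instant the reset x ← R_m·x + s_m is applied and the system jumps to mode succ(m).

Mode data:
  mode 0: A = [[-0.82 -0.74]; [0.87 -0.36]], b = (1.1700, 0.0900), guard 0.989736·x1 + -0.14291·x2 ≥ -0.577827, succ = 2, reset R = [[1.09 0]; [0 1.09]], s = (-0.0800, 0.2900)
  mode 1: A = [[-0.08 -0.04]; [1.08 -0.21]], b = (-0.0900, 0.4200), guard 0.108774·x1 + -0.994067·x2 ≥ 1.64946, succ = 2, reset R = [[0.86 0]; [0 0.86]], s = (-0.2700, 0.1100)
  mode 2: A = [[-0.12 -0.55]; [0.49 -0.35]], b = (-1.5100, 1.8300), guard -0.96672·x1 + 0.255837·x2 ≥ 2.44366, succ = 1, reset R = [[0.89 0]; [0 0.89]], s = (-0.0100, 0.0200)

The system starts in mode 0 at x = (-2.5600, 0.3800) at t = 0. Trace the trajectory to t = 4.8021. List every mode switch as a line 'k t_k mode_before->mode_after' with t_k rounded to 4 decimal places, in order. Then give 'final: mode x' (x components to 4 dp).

Mode 0: guard c·x = -0.5778 hit at Δt = 0.7387 (t = 0.7387), x⁻ = (-0.6563, -0.5019) → reset → x⁺ = (-0.7954, -0.2571), jump to mode 2
Mode 2: guard c·x = 2.4437 hit at Δt = 1.0222 (t = 1.7609), x⁻ = (-2.3354, 0.7268) → reset → x⁺ = (-2.0885, 0.6669), jump to mode 1
Mode 1: guard c·x = 1.6495 hit at Δt = 1.5682 (t = 3.3291), x⁻ = (-1.9325, -1.8708) → reset → x⁺ = (-1.9319, -1.4989), jump to mode 2
Mode 2: guard c·x = 2.4437 hit at Δt = 0.9833 (t = 4.3124), x⁻ = (-2.6513, -0.4666) → reset → x⁺ = (-2.3696, -0.3953), jump to mode 1
Mode 1: flow for 0.4897 to horizon, guard not reached → x = (-2.3049, -1.3363)

1 0.7387 0->2
2 1.7609 2->1
3 3.3291 1->2
4 4.3124 2->1
final: 1 -2.3049 -1.3363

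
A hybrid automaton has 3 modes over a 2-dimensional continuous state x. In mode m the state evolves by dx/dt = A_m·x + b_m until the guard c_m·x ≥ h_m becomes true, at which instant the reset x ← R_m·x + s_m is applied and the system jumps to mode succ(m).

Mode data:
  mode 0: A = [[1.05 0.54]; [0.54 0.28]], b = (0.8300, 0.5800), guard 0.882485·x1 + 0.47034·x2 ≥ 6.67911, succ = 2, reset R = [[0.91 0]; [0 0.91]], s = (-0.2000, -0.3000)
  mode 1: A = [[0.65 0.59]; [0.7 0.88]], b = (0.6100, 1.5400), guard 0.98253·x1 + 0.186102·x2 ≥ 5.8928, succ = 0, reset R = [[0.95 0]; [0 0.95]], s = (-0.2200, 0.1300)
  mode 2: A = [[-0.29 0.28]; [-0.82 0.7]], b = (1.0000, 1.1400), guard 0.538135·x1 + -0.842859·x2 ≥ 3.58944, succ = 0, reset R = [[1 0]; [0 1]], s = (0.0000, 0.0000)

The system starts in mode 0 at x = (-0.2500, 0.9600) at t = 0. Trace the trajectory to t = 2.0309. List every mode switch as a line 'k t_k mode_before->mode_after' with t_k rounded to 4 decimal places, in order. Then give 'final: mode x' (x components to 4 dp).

Mode 0: guard c·x = 6.6791 hit at Δt = 1.5295 (t = 1.5295), x⁻ = (5.3839, 4.0989) → reset → x⁺ = (4.6994, 3.4300), jump to mode 2
Mode 2: flow for 0.5014 to horizon, guard not reached → x = (4.9635, 3.1780)

1 1.5295 0->2
final: 2 4.9635 3.1780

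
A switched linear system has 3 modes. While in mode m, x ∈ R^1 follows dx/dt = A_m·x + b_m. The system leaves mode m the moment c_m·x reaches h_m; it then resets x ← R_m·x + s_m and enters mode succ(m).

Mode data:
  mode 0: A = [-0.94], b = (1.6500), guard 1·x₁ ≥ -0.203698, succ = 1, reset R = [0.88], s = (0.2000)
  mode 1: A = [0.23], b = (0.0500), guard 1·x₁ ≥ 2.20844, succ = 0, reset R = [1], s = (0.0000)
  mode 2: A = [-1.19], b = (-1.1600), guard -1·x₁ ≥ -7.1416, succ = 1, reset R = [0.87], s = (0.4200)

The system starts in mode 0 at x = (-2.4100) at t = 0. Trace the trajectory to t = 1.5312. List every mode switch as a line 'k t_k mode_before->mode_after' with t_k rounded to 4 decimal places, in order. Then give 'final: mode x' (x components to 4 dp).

1 0.8025 0->1
final: 1 0.0642

Mode 0: guard c·x = -0.2037 hit at Δt = 0.8025 (t = 0.8025), x⁻ = (-0.2037) → reset → x⁺ = (0.0207), jump to mode 1
Mode 1: flow for 0.7287 to horizon, guard not reached → x = (0.0642)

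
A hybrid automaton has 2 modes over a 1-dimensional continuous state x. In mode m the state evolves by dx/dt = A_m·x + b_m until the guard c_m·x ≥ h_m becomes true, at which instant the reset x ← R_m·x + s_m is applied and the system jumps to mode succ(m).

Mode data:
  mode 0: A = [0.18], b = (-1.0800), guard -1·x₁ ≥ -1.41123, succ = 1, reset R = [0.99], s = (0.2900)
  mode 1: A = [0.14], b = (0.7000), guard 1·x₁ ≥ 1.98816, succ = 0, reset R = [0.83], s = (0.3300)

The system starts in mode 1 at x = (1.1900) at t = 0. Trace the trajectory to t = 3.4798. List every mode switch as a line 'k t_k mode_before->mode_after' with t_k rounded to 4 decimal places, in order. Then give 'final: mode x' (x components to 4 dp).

Mode 1: guard c·x = 1.9882 hit at Δt = 0.8663 (t = 0.8663), x⁻ = (1.9882) → reset → x⁺ = (1.9802), jump to mode 0
Mode 0: guard c·x = -1.4112 hit at Δt = 0.7354 (t = 1.6017), x⁻ = (1.4112) → reset → x⁺ = (1.6871), jump to mode 1
Mode 1: guard c·x = 1.9882 hit at Δt = 0.3145 (t = 1.9162), x⁻ = (1.9882) → reset → x⁺ = (1.9802), jump to mode 0
Mode 0: guard c·x = -1.4112 hit at Δt = 0.7354 (t = 2.6516), x⁻ = (1.4112) → reset → x⁺ = (1.6871), jump to mode 1
Mode 1: guard c·x = 1.9882 hit at Δt = 0.3145 (t = 2.9662), x⁻ = (1.9882) → reset → x⁺ = (1.9802), jump to mode 0
Mode 0: flow for 0.5136 to horizon, guard not reached → x = (1.5908)

1 0.8663 1->0
2 1.6017 0->1
3 1.9162 1->0
4 2.6516 0->1
5 2.9662 1->0
final: 0 1.5908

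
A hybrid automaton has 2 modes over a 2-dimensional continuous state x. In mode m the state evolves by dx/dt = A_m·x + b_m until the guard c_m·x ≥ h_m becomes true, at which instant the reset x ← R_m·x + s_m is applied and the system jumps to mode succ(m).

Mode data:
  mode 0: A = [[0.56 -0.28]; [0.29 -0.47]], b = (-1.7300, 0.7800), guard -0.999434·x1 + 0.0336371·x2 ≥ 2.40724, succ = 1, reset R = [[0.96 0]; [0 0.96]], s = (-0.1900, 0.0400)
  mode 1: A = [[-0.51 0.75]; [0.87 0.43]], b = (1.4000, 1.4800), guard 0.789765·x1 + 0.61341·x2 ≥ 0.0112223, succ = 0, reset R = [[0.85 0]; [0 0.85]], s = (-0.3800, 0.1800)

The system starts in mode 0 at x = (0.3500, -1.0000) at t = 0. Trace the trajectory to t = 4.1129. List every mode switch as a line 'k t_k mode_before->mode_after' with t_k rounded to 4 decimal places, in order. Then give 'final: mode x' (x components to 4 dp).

Mode 0: guard c·x = 2.4072 hit at Δt = 1.3223 (t = 1.3223), x⁻ = (-2.4102, -0.0472) → reset → x⁺ = (-2.5038, -0.0053), jump to mode 1
Mode 1: guard c·x = 0.0112 hit at Δt = 1.0858 (t = 2.4081), x⁻ = (-0.2666, 0.3615) → reset → x⁺ = (-0.6066, 0.4873), jump to mode 0
Mode 0: guard c·x = 2.4072 hit at Δt = 0.6625 (t = 3.0706), x⁻ = (-2.3899, 0.5552) → reset → x⁺ = (-2.4843, 0.5730), jump to mode 1
Mode 1: guard c·x = 0.0112 hit at Δt = 0.6921 (t = 3.7627), x⁻ = (-0.6546, 0.8611) → reset → x⁺ = (-0.9364, 0.9120), jump to mode 0
Mode 0: flow for 0.3502 to horizon, guard not reached → x = (-1.9074, 0.8925)

1 1.3223 0->1
2 2.4081 1->0
3 3.0706 0->1
4 3.7627 1->0
final: 0 -1.9074 0.8925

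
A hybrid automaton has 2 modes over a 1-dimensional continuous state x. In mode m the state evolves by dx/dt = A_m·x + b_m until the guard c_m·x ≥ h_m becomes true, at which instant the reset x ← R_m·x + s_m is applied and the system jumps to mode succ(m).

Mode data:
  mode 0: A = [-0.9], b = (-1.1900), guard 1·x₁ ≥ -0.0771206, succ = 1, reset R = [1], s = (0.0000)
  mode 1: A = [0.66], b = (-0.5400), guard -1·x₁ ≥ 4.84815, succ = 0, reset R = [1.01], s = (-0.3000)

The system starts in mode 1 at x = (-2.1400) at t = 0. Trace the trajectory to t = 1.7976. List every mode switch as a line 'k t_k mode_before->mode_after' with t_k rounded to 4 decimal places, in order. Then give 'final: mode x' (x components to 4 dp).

Mode 1: guard c·x = 4.8482 hit at Δt = 0.9848 (t = 0.9848), x⁻ = (-4.8481) → reset → x⁺ = (-5.1966), jump to mode 0
Mode 0: flow for 0.8128 to horizon, guard not reached → x = (-3.1865)

1 0.9848 1->0
final: 0 -3.1865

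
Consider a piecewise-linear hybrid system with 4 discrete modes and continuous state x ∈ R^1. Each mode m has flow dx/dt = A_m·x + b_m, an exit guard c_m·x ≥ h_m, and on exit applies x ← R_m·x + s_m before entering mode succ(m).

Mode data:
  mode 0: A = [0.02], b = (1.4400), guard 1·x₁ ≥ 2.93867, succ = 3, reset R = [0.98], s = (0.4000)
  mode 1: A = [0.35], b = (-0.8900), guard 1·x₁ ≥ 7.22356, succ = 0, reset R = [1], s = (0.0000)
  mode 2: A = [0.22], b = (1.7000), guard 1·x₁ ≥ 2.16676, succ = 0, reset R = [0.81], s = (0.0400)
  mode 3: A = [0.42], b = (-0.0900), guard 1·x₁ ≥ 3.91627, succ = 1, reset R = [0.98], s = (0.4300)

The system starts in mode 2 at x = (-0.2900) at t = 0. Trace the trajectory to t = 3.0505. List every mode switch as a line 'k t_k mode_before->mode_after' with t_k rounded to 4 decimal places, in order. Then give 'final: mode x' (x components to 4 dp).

1 1.2974 2->0
2 2.0663 0->3
3 2.5154 3->1
final: 1 4.6233

Mode 2: guard c·x = 2.1668 hit at Δt = 1.2974 (t = 1.2974), x⁻ = (2.1668) → reset → x⁺ = (1.7951), jump to mode 0
Mode 0: guard c·x = 2.9387 hit at Δt = 0.7689 (t = 2.0663), x⁻ = (2.9387) → reset → x⁺ = (3.2799), jump to mode 3
Mode 3: guard c·x = 3.9163 hit at Δt = 0.4491 (t = 2.5154), x⁻ = (3.9163) → reset → x⁺ = (4.2679), jump to mode 1
Mode 1: flow for 0.5351 to horizon, guard not reached → x = (4.6233)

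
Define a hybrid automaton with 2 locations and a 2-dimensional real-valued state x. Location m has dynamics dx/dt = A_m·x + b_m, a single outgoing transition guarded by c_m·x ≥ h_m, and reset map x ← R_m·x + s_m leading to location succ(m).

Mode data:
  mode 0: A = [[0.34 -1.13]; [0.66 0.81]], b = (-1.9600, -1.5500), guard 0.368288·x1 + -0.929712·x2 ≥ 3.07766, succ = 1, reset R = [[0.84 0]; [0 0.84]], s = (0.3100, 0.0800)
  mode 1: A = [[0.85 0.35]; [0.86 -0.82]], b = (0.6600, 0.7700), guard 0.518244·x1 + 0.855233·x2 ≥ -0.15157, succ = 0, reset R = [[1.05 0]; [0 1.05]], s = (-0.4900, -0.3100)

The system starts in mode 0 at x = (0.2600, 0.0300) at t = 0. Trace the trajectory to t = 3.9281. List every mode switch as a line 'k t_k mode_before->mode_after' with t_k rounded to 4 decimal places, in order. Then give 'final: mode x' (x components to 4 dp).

Mode 0: guard c·x = 3.0777 hit at Δt = 1.1823 (t = 1.1823), x⁻ = (-0.3720, -3.4577) → reset → x⁺ = (-0.0025, -2.8245), jump to mode 1
Mode 1: guard c·x = -0.1516 hit at Δt = 1.3201 (t = 2.5024), x⁻ = (0.2350, -0.3196) → reset → x⁺ = (-0.2433, -0.6456), jump to mode 0
Mode 0: guard c·x = 3.0777 hit at Δt = 0.8202 (t = 3.3226), x⁻ = (-0.2436, -3.4068) → reset → x⁺ = (0.1054, -2.7817), jump to mode 1
Mode 1: flow for 0.6055 to horizon, guard not reached → x = (0.1342, -1.2871)

1 1.1823 0->1
2 2.5024 1->0
3 3.3226 0->1
final: 1 0.1342 -1.2871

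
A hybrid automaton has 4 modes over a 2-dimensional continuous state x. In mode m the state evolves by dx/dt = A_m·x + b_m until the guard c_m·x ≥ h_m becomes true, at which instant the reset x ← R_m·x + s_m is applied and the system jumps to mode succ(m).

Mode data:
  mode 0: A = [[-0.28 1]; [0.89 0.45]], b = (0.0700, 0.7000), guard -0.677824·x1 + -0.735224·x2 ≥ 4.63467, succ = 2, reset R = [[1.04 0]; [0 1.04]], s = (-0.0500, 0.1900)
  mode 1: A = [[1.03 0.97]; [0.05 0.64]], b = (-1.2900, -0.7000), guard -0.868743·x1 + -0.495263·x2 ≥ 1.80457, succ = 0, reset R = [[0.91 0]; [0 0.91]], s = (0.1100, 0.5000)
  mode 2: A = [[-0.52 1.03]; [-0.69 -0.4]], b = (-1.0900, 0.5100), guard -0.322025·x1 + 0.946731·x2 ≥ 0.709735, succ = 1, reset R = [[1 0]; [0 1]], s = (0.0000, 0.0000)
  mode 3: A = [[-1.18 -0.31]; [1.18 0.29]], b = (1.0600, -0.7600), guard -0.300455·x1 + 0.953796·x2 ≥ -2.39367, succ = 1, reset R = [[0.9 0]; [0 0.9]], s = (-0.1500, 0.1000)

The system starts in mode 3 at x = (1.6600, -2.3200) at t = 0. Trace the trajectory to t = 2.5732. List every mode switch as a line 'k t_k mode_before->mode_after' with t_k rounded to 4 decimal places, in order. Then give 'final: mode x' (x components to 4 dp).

1 0.5918 3->1
2 1.1600 1->0
3 2.1522 0->2
final: 2 -3.7907 -2.1750

Mode 3: guard c·x = -2.3937 hit at Δt = 0.5918 (t = 0.5918), x⁻ = (1.5611, -2.0179) → reset → x⁺ = (1.2550, -1.7161), jump to mode 1
Mode 1: guard c·x = 1.8046 hit at Δt = 0.5682 (t = 1.1600), x⁻ = (-0.4083, -2.9275) → reset → x⁺ = (-0.2615, -2.1641), jump to mode 0
Mode 0: guard c·x = 4.6347 hit at Δt = 0.9922 (t = 2.1522), x⁻ = (-2.6000, -3.9068) → reset → x⁺ = (-2.7540, -3.8730), jump to mode 2
Mode 2: flow for 0.4210 to horizon, guard not reached → x = (-3.7907, -2.1750)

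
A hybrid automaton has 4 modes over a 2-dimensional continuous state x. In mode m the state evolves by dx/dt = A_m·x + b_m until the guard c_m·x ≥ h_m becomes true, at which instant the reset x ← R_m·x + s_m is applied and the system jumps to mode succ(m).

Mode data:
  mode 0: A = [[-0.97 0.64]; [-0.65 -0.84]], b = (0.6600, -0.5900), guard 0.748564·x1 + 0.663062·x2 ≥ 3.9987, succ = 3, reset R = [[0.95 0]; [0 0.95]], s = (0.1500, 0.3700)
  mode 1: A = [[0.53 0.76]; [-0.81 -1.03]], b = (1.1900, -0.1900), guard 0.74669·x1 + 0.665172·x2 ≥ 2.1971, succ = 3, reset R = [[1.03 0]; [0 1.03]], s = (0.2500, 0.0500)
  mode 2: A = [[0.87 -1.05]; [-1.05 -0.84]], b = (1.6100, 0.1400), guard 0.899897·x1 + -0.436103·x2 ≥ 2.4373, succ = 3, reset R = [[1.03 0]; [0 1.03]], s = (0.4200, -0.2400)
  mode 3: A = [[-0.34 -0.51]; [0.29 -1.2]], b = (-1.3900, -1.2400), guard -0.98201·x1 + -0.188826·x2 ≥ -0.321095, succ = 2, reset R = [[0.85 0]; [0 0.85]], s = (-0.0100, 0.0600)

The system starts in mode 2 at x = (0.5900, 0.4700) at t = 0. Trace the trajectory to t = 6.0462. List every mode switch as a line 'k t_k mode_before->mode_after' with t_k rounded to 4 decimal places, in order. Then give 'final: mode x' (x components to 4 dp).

1 0.6879 2->3
2 2.2456 3->2
3 2.8039 2->3
4 4.3453 3->2
5 4.8860 2->3
final: 3 0.9491 -0.7842

Mode 2: guard c·x = 2.4373 hit at Δt = 0.6879 (t = 0.6879), x⁻ = (2.4793, -0.4728) → reset → x⁺ = (2.9737, -0.7270), jump to mode 3
Mode 3: guard c·x = -0.3211 hit at Δt = 1.5577 (t = 2.2456), x⁻ = (0.4677, -0.7319) → reset → x⁺ = (0.3876, -0.5621), jump to mode 2
Mode 2: guard c·x = 2.4373 hit at Δt = 0.5583 (t = 2.8039), x⁻ = (2.2711, -0.9025) → reset → x⁺ = (2.7592, -1.1695), jump to mode 3
Mode 3: guard c·x = -0.3211 hit at Δt = 1.5414 (t = 4.3453), x⁻ = (0.4824, -0.8081) → reset → x⁺ = (0.4000, -0.6269), jump to mode 2
Mode 2: guard c·x = 2.4373 hit at Δt = 0.5408 (t = 4.8860), x⁻ = (2.2552, -0.9353) → reset → x⁺ = (2.7428, -1.2034), jump to mode 3
Mode 3: flow for 1.1602 to horizon, guard not reached → x = (0.9491, -0.7842)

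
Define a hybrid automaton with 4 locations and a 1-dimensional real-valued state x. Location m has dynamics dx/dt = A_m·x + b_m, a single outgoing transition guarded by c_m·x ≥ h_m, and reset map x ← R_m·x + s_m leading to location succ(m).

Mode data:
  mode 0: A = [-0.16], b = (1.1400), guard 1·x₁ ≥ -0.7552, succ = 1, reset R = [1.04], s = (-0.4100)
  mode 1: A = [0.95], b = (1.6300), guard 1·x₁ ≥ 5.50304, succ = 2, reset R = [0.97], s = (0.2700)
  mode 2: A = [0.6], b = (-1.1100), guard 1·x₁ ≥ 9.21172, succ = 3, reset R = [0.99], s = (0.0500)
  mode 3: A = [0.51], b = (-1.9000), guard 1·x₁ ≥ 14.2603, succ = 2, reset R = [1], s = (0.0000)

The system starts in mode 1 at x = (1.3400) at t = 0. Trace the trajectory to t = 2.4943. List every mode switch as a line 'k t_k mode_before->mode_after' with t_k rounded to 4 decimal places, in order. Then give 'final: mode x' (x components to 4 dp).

1 0.9049 1->2
2 2.0256 2->3
final: 3 10.6397

Mode 1: guard c·x = 5.5030 hit at Δt = 0.9049 (t = 0.9049), x⁻ = (5.5030) → reset → x⁺ = (5.6079), jump to mode 2
Mode 2: guard c·x = 9.2117 hit at Δt = 1.1207 (t = 2.0256), x⁻ = (9.2117) → reset → x⁺ = (9.1696), jump to mode 3
Mode 3: flow for 0.4687 to horizon, guard not reached → x = (10.6397)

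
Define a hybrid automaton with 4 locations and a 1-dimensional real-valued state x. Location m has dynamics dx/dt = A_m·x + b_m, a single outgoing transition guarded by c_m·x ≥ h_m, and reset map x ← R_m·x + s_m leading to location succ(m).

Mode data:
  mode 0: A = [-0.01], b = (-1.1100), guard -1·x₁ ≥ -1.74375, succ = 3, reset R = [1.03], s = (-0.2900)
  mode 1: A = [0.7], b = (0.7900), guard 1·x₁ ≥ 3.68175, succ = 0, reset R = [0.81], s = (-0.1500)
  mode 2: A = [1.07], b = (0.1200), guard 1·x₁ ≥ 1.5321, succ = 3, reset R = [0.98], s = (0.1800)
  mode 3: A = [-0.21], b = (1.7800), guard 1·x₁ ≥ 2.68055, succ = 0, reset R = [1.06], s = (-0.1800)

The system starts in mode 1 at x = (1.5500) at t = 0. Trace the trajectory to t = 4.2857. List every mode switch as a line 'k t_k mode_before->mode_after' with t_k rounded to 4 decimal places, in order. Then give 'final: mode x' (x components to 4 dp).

1 0.8364 1->0
2 1.7972 0->3
3 2.6759 3->0
4 3.4865 0->3
final: 3 2.5829

Mode 1: guard c·x = 3.6818 hit at Δt = 0.8364 (t = 0.8364), x⁻ = (3.6817) → reset → x⁺ = (2.8322), jump to mode 0
Mode 0: guard c·x = -1.7437 hit at Δt = 0.9608 (t = 1.7972), x⁻ = (1.7437) → reset → x⁺ = (1.5061), jump to mode 3
Mode 3: guard c·x = 2.6806 hit at Δt = 0.8787 (t = 2.6759), x⁻ = (2.6805) → reset → x⁺ = (2.6614), jump to mode 0
Mode 0: guard c·x = -1.7437 hit at Δt = 0.8106 (t = 3.4865), x⁻ = (1.7438) → reset → x⁺ = (1.5061), jump to mode 3
Mode 3: flow for 0.7992 to horizon, guard not reached → x = (2.5829)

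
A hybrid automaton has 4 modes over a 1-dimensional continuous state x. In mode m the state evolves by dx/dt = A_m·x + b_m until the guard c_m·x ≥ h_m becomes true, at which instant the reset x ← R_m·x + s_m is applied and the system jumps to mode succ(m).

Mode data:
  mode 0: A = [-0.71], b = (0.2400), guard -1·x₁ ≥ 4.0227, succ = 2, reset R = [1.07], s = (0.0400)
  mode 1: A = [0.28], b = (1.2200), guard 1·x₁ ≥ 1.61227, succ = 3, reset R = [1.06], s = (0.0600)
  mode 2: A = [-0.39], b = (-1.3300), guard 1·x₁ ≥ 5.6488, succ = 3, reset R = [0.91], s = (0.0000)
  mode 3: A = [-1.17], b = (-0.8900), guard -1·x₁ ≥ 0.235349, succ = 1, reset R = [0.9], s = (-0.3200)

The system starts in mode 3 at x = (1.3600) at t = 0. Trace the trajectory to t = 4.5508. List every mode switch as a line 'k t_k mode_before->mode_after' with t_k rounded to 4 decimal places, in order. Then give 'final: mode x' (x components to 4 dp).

Mode 3: guard c·x = 0.2353 hit at Δt = 1.1927 (t = 1.1927), x⁻ = (-0.2353) → reset → x⁺ = (-0.5318), jump to mode 1
Mode 1: guard c·x = 1.6123 hit at Δt = 1.5893 (t = 2.7820), x⁻ = (1.6123) → reset → x⁺ = (1.7690), jump to mode 3
Mode 3: guard c·x = 0.2353 hit at Δt = 1.3434 (t = 4.1254), x⁻ = (-0.2353) → reset → x⁺ = (-0.5318), jump to mode 1
Mode 1: flow for 0.4254 to horizon, guard not reached → x = (-0.0480)

1 1.1927 3->1
2 2.7820 1->3
3 4.1254 3->1
final: 1 -0.0480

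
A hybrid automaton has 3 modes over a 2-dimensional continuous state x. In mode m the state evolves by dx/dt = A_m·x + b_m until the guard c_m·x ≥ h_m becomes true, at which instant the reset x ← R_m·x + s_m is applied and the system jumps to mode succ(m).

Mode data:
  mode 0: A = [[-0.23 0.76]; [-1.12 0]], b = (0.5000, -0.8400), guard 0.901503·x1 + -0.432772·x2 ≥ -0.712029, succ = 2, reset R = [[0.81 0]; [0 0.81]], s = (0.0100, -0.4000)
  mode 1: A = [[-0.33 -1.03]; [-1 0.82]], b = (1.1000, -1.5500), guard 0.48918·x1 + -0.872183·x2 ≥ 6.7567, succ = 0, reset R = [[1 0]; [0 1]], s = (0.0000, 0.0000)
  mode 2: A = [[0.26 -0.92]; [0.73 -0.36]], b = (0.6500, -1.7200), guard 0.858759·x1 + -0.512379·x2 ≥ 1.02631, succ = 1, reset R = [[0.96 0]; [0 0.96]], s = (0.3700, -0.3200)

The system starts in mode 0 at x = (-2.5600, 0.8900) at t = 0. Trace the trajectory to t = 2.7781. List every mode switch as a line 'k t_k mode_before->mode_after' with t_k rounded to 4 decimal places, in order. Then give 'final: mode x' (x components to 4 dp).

1 1.2828 0->2
2 2.3495 2->1
final: 1 2.2010 -3.0348

Mode 0: guard c·x = -0.7120 hit at Δt = 1.2828 (t = 1.2828), x⁻ = (0.0006, 1.6466) → reset → x⁺ = (0.0105, 0.9337), jump to mode 2
Mode 2: guard c·x = 1.0263 hit at Δt = 1.0667 (t = 2.3495), x⁻ = (0.7653, -0.7204) → reset → x⁺ = (1.1046, -1.0116), jump to mode 1
Mode 1: flow for 0.4286 to horizon, guard not reached → x = (2.2010, -3.0348)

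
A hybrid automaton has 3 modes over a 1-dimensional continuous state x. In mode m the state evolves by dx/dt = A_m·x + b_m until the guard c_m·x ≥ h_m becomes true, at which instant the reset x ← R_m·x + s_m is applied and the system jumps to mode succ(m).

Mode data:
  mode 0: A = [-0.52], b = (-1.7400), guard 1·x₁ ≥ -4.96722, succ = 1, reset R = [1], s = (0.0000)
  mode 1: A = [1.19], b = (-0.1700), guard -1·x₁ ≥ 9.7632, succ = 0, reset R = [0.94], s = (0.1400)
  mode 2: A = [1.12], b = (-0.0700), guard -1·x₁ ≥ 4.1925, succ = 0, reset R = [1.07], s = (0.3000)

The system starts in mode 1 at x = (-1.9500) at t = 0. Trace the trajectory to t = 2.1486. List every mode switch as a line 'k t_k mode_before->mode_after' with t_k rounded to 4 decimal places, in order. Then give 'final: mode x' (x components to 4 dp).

1 1.3064 1->0
final: 0 -7.0191

Mode 1: guard c·x = 9.7632 hit at Δt = 1.3064 (t = 1.3064), x⁻ = (-9.7632) → reset → x⁺ = (-9.0374), jump to mode 0
Mode 0: flow for 0.8422 to horizon, guard not reached → x = (-7.0191)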